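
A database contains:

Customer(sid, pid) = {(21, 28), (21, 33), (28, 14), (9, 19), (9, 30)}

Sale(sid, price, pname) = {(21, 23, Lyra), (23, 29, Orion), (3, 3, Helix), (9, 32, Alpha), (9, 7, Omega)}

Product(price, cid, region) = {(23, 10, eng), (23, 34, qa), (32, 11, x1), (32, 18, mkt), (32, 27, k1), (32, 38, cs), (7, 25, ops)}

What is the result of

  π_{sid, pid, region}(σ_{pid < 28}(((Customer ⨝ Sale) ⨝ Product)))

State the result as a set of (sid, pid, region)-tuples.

Customer ⋈ Sale (natural join on sid): {(21, 28, 23, Lyra), (21, 33, 23, Lyra), (9, 19, 32, Alpha), (9, 19, 7, Omega), (9, 30, 32, Alpha), (9, 30, 7, Omega)}
(Customer ⨝ Sale) ⋈ Product (natural join on price): {(21, 28, 23, Lyra, 10, eng), (21, 28, 23, Lyra, 34, qa), (21, 33, 23, Lyra, 10, eng), (21, 33, 23, Lyra, 34, qa), (9, 19, 32, Alpha, 11, x1), (9, 19, 32, Alpha, 18, mkt), (9, 19, 32, Alpha, 27, k1), (9, 19, 32, Alpha, 38, cs), (9, 19, 7, Omega, 25, ops), (9, 30, 32, Alpha, 11, x1), (9, 30, 32, Alpha, 18, mkt), (9, 30, 32, Alpha, 27, k1), (9, 30, 32, Alpha, 38, cs), (9, 30, 7, Omega, 25, ops)}
Filtering on pid < 28 leaves {(9, 19, 32, Alpha, 11, x1), (9, 19, 32, Alpha, 18, mkt), (9, 19, 32, Alpha, 27, k1), (9, 19, 32, Alpha, 38, cs), (9, 19, 7, Omega, 25, ops)}.
Keep only column(s) sid, pid, region: {(9, 19, cs), (9, 19, k1), (9, 19, mkt), (9, 19, ops), (9, 19, x1)}

{(9, 19, cs), (9, 19, k1), (9, 19, mkt), (9, 19, ops), (9, 19, x1)}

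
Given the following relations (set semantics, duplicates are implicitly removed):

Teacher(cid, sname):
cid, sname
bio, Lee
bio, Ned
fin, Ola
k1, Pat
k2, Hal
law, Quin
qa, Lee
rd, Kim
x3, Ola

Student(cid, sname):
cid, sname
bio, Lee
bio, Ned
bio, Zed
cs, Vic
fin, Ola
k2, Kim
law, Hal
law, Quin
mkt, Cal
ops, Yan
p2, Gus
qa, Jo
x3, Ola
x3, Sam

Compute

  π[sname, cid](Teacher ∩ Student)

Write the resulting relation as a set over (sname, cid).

Taking the intersection: {(bio, Lee), (bio, Ned), (fin, Ola), (law, Quin), (x3, Ola)}
Keep only column(s) sname, cid: {(Lee, bio), (Ned, bio), (Ola, fin), (Ola, x3), (Quin, law)}

{(Lee, bio), (Ned, bio), (Ola, fin), (Ola, x3), (Quin, law)}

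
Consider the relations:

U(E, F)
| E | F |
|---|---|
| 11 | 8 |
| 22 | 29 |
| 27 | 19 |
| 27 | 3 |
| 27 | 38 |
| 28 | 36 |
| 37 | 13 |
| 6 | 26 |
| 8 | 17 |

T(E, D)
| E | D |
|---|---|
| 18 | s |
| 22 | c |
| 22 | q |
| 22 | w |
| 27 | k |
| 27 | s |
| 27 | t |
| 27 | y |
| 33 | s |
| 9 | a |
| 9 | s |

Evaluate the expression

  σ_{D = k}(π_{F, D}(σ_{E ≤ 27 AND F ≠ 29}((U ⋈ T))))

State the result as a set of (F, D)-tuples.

{(19, k), (3, k), (38, k)}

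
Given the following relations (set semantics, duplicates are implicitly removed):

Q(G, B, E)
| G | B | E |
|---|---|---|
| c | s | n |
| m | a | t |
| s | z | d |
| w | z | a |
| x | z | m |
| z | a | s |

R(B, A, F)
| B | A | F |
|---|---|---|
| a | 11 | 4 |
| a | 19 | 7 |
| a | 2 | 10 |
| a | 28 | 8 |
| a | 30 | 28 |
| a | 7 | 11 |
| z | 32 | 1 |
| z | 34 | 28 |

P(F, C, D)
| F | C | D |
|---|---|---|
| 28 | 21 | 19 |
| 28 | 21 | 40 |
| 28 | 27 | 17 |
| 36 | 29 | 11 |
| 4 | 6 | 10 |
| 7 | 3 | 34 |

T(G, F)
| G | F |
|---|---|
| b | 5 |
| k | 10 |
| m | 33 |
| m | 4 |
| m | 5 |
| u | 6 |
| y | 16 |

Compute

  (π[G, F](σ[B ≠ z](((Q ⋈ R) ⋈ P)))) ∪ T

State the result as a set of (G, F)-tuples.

{(b, 5), (k, 10), (m, 28), (m, 33), (m, 4), (m, 5), (m, 7), (u, 6), (y, 16), (z, 28), (z, 4), (z, 7)}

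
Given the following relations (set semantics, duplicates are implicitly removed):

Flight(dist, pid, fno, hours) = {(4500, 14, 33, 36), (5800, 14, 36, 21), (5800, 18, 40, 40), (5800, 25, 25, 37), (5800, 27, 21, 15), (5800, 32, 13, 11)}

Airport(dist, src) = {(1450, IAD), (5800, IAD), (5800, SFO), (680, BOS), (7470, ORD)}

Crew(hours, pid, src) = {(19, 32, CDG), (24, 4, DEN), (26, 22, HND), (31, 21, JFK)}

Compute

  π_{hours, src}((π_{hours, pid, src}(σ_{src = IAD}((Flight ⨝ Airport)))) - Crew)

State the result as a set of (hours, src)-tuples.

{(11, IAD), (15, IAD), (21, IAD), (37, IAD), (40, IAD)}

Joining Flight and Airport on dist yields {(5800, 14, 36, 21, IAD), (5800, 14, 36, 21, SFO), (5800, 18, 40, 40, IAD), (5800, 18, 40, 40, SFO), (5800, 25, 25, 37, IAD), (5800, 25, 25, 37, SFO), (5800, 27, 21, 15, IAD), (5800, 27, 21, 15, SFO), (5800, 32, 13, 11, IAD), (5800, 32, 13, 11, SFO)}.
Apply σ_{src = IAD}; surviving tuples: {(5800, 14, 36, 21, IAD), (5800, 18, 40, 40, IAD), (5800, 25, 25, 37, IAD), (5800, 27, 21, 15, IAD), (5800, 32, 13, 11, IAD)}
Projecting to hours, pid, src: {(11, 32, IAD), (15, 27, IAD), (21, 14, IAD), (37, 25, IAD), (40, 18, IAD)}
Set difference of the two operands is {(11, 32, IAD), (15, 27, IAD), (21, 14, IAD), (37, 25, IAD), (40, 18, IAD)}.
Projecting to hours, src: {(11, IAD), (15, IAD), (21, IAD), (37, IAD), (40, IAD)}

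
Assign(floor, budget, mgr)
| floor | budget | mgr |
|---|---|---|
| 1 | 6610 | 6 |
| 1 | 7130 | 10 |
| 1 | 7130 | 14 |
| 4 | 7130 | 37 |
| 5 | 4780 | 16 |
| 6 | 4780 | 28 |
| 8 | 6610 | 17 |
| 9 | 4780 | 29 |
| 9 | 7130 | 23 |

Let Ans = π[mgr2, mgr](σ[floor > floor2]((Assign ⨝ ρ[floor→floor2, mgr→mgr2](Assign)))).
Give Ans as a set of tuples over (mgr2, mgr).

{(10, 23), (10, 37), (14, 23), (14, 37), (16, 28), (16, 29), (28, 29), (37, 23), (6, 17)}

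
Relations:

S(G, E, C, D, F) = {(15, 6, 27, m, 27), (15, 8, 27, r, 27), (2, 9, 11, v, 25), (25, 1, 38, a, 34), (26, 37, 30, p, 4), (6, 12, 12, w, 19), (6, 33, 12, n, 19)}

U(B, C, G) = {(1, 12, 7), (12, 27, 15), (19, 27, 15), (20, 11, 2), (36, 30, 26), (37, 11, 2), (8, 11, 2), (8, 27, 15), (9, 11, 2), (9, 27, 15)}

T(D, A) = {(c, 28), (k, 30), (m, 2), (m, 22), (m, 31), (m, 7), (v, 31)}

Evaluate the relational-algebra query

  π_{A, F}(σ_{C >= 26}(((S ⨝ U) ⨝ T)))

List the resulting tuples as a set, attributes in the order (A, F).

{(2, 27), (22, 27), (31, 27), (7, 27)}

S ⋈ U (natural join on G, C): {(15, 6, 27, m, 27, 12), (15, 6, 27, m, 27, 19), (15, 6, 27, m, 27, 8), (15, 6, 27, m, 27, 9), (15, 8, 27, r, 27, 12), (15, 8, 27, r, 27, 19), (15, 8, 27, r, 27, 8), (15, 8, 27, r, 27, 9), (2, 9, 11, v, 25, 20), (2, 9, 11, v, 25, 37), (2, 9, 11, v, 25, 8), (2, 9, 11, v, 25, 9), (26, 37, 30, p, 4, 36)}
(S ⨝ U) ⋈ T (natural join on D): {(15, 6, 27, m, 27, 12, 2), (15, 6, 27, m, 27, 12, 22), (15, 6, 27, m, 27, 12, 31), (15, 6, 27, m, 27, 12, 7), (15, 6, 27, m, 27, 19, 2), (15, 6, 27, m, 27, 19, 22), (15, 6, 27, m, 27, 19, 31), (15, 6, 27, m, 27, 19, 7), (15, 6, 27, m, 27, 8, 2), (15, 6, 27, m, 27, 8, 22), (15, 6, 27, m, 27, 8, 31), (15, 6, 27, m, 27, 8, 7), (15, 6, 27, m, 27, 9, 2), (15, 6, 27, m, 27, 9, 22), (15, 6, 27, m, 27, 9, 31), (15, 6, 27, m, 27, 9, 7), (2, 9, 11, v, 25, 20, 31), (2, 9, 11, v, 25, 37, 31), (2, 9, 11, v, 25, 8, 31), (2, 9, 11, v, 25, 9, 31)}
Filtering on C >= 26 leaves {(15, 6, 27, m, 27, 12, 2), (15, 6, 27, m, 27, 12, 22), (15, 6, 27, m, 27, 12, 31), (15, 6, 27, m, 27, 12, 7), (15, 6, 27, m, 27, 19, 2), (15, 6, 27, m, 27, 19, 22), (15, 6, 27, m, 27, 19, 31), (15, 6, 27, m, 27, 19, 7), (15, 6, 27, m, 27, 8, 2), (15, 6, 27, m, 27, 8, 22), (15, 6, 27, m, 27, 8, 31), (15, 6, 27, m, 27, 8, 7), (15, 6, 27, m, 27, 9, 2), (15, 6, 27, m, 27, 9, 22), (15, 6, 27, m, 27, 9, 31), (15, 6, 27, m, 27, 9, 7)}.
π_{A, F} gives {(2, 27), (22, 27), (31, 27), (7, 27)} (12 duplicate(s) eliminated).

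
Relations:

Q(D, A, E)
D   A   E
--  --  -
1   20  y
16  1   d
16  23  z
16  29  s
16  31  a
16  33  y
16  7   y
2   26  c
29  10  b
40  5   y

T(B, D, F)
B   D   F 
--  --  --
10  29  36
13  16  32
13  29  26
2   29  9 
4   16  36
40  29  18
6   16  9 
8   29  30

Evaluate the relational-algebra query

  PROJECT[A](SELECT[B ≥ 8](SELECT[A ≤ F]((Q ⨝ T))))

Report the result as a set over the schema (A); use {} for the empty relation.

{1, 10, 23, 29, 31, 7}

Joining Q and T on D yields {(16, 1, d, 13, 32), (16, 1, d, 4, 36), (16, 1, d, 6, 9), (16, 23, z, 13, 32), (16, 23, z, 4, 36), (16, 23, z, 6, 9), (16, 29, s, 13, 32), (16, 29, s, 4, 36), (16, 29, s, 6, 9), (16, 31, a, 13, 32), (16, 31, a, 4, 36), (16, 31, a, 6, 9), (16, 33, y, 13, 32), (16, 33, y, 4, 36), (16, 33, y, 6, 9), (16, 7, y, 13, 32), (16, 7, y, 4, 36), (16, 7, y, 6, 9), (29, 10, b, 10, 36), (29, 10, b, 13, 26), (29, 10, b, 2, 9), (29, 10, b, 40, 18), (29, 10, b, 8, 30)}.
Filtering on A ≤ F leaves {(16, 1, d, 13, 32), (16, 1, d, 4, 36), (16, 1, d, 6, 9), (16, 23, z, 13, 32), (16, 23, z, 4, 36), (16, 29, s, 13, 32), (16, 29, s, 4, 36), (16, 31, a, 13, 32), (16, 31, a, 4, 36), (16, 33, y, 4, 36), (16, 7, y, 13, 32), (16, 7, y, 4, 36), (16, 7, y, 6, 9), (29, 10, b, 10, 36), (29, 10, b, 13, 26), (29, 10, b, 40, 18), (29, 10, b, 8, 30)}.
Filtering on B ≥ 8 leaves {(16, 1, d, 13, 32), (16, 23, z, 13, 32), (16, 29, s, 13, 32), (16, 31, a, 13, 32), (16, 7, y, 13, 32), (29, 10, b, 10, 36), (29, 10, b, 13, 26), (29, 10, b, 40, 18), (29, 10, b, 8, 30)}.
Keep only column(s) A (3 duplicate(s) eliminated): {1, 10, 23, 29, 31, 7}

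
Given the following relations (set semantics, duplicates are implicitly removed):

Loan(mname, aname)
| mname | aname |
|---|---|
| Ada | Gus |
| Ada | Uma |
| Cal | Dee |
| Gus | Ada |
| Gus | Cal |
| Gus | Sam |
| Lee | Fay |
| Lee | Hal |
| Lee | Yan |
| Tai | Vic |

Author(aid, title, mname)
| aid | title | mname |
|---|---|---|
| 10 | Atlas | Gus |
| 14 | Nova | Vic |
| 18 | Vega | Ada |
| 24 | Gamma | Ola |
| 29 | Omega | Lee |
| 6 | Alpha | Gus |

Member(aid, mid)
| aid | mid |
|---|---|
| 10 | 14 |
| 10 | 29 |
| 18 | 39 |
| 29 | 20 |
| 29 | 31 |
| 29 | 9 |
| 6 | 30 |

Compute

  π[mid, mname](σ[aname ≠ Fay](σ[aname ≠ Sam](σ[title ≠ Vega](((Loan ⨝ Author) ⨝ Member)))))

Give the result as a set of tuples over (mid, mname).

{(14, Gus), (20, Lee), (29, Gus), (30, Gus), (31, Lee), (9, Lee)}

Natural join on mname: {(Ada, Gus, 18, Vega), (Ada, Uma, 18, Vega), (Gus, Ada, 10, Atlas), (Gus, Ada, 6, Alpha), (Gus, Cal, 10, Atlas), (Gus, Cal, 6, Alpha), (Gus, Sam, 10, Atlas), (Gus, Sam, 6, Alpha), (Lee, Fay, 29, Omega), (Lee, Hal, 29, Omega), (Lee, Yan, 29, Omega)}
Natural join on aid: {(Ada, Gus, 18, Vega, 39), (Ada, Uma, 18, Vega, 39), (Gus, Ada, 10, Atlas, 14), (Gus, Ada, 10, Atlas, 29), (Gus, Ada, 6, Alpha, 30), (Gus, Cal, 10, Atlas, 14), (Gus, Cal, 10, Atlas, 29), (Gus, Cal, 6, Alpha, 30), (Gus, Sam, 10, Atlas, 14), (Gus, Sam, 10, Atlas, 29), (Gus, Sam, 6, Alpha, 30), (Lee, Fay, 29, Omega, 20), (Lee, Fay, 29, Omega, 31), (Lee, Fay, 29, Omega, 9), (Lee, Hal, 29, Omega, 20), (Lee, Hal, 29, Omega, 31), (Lee, Hal, 29, Omega, 9), (Lee, Yan, 29, Omega, 20), (Lee, Yan, 29, Omega, 31), (Lee, Yan, 29, Omega, 9)}
Filtering on title ≠ Vega leaves {(Gus, Ada, 10, Atlas, 14), (Gus, Ada, 10, Atlas, 29), (Gus, Ada, 6, Alpha, 30), (Gus, Cal, 10, Atlas, 14), (Gus, Cal, 10, Atlas, 29), (Gus, Cal, 6, Alpha, 30), (Gus, Sam, 10, Atlas, 14), (Gus, Sam, 10, Atlas, 29), (Gus, Sam, 6, Alpha, 30), (Lee, Fay, 29, Omega, 20), (Lee, Fay, 29, Omega, 31), (Lee, Fay, 29, Omega, 9), (Lee, Hal, 29, Omega, 20), (Lee, Hal, 29, Omega, 31), (Lee, Hal, 29, Omega, 9), (Lee, Yan, 29, Omega, 20), (Lee, Yan, 29, Omega, 31), (Lee, Yan, 29, Omega, 9)}.
Filtering on aname ≠ Sam leaves {(Gus, Ada, 10, Atlas, 14), (Gus, Ada, 10, Atlas, 29), (Gus, Ada, 6, Alpha, 30), (Gus, Cal, 10, Atlas, 14), (Gus, Cal, 10, Atlas, 29), (Gus, Cal, 6, Alpha, 30), (Lee, Fay, 29, Omega, 20), (Lee, Fay, 29, Omega, 31), (Lee, Fay, 29, Omega, 9), (Lee, Hal, 29, Omega, 20), (Lee, Hal, 29, Omega, 31), (Lee, Hal, 29, Omega, 9), (Lee, Yan, 29, Omega, 20), (Lee, Yan, 29, Omega, 31), (Lee, Yan, 29, Omega, 9)}.
Filtering on aname ≠ Fay leaves {(Gus, Ada, 10, Atlas, 14), (Gus, Ada, 10, Atlas, 29), (Gus, Ada, 6, Alpha, 30), (Gus, Cal, 10, Atlas, 14), (Gus, Cal, 10, Atlas, 29), (Gus, Cal, 6, Alpha, 30), (Lee, Hal, 29, Omega, 20), (Lee, Hal, 29, Omega, 31), (Lee, Hal, 29, Omega, 9), (Lee, Yan, 29, Omega, 20), (Lee, Yan, 29, Omega, 31), (Lee, Yan, 29, Omega, 9)}.
π_{mid, mname} gives {(14, Gus), (20, Lee), (29, Gus), (30, Gus), (31, Lee), (9, Lee)} (6 duplicate(s) eliminated).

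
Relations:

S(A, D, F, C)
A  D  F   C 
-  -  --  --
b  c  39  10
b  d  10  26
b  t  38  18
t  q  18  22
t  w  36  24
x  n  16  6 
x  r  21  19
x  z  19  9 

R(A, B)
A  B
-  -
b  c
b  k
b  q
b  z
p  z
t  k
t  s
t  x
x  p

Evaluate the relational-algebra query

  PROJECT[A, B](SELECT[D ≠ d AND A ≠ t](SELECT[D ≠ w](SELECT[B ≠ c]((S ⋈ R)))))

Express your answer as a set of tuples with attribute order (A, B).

Joining S and R on A yields {(b, c, 39, 10, c), (b, c, 39, 10, k), (b, c, 39, 10, q), (b, c, 39, 10, z), (b, d, 10, 26, c), (b, d, 10, 26, k), (b, d, 10, 26, q), (b, d, 10, 26, z), (b, t, 38, 18, c), (b, t, 38, 18, k), (b, t, 38, 18, q), (b, t, 38, 18, z), (t, q, 18, 22, k), (t, q, 18, 22, s), (t, q, 18, 22, x), (t, w, 36, 24, k), (t, w, 36, 24, s), (t, w, 36, 24, x), (x, n, 16, 6, p), (x, r, 21, 19, p), (x, z, 19, 9, p)}.
Apply σ_{B ≠ c}; surviving tuples: {(b, c, 39, 10, k), (b, c, 39, 10, q), (b, c, 39, 10, z), (b, d, 10, 26, k), (b, d, 10, 26, q), (b, d, 10, 26, z), (b, t, 38, 18, k), (b, t, 38, 18, q), (b, t, 38, 18, z), (t, q, 18, 22, k), (t, q, 18, 22, s), (t, q, 18, 22, x), (t, w, 36, 24, k), (t, w, 36, 24, s), (t, w, 36, 24, x), (x, n, 16, 6, p), (x, r, 21, 19, p), (x, z, 19, 9, p)}
Apply σ_{D ≠ w}; surviving tuples: {(b, c, 39, 10, k), (b, c, 39, 10, q), (b, c, 39, 10, z), (b, d, 10, 26, k), (b, d, 10, 26, q), (b, d, 10, 26, z), (b, t, 38, 18, k), (b, t, 38, 18, q), (b, t, 38, 18, z), (t, q, 18, 22, k), (t, q, 18, 22, s), (t, q, 18, 22, x), (x, n, 16, 6, p), (x, r, 21, 19, p), (x, z, 19, 9, p)}
Apply σ_{D ≠ d AND A ≠ t}; surviving tuples: {(b, c, 39, 10, k), (b, c, 39, 10, q), (b, c, 39, 10, z), (b, t, 38, 18, k), (b, t, 38, 18, q), (b, t, 38, 18, z), (x, n, 16, 6, p), (x, r, 21, 19, p), (x, z, 19, 9, p)}
Projecting to A, B (5 duplicate(s) eliminated): {(b, k), (b, q), (b, z), (x, p)}

{(b, k), (b, q), (b, z), (x, p)}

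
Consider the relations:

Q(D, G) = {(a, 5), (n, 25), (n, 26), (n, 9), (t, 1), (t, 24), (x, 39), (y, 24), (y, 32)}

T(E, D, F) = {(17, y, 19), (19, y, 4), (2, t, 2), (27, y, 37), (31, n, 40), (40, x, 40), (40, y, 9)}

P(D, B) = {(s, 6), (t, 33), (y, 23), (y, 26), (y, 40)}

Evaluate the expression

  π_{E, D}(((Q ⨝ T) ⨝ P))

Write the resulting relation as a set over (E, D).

{(17, y), (19, y), (2, t), (27, y), (40, y)}

Joining Q and T on D yields {(n, 25, 31, 40), (n, 26, 31, 40), (n, 9, 31, 40), (t, 1, 2, 2), (t, 24, 2, 2), (x, 39, 40, 40), (y, 24, 17, 19), (y, 24, 19, 4), (y, 24, 27, 37), (y, 24, 40, 9), (y, 32, 17, 19), (y, 32, 19, 4), (y, 32, 27, 37), (y, 32, 40, 9)}.
Joining (Q ⨝ T) and P on D yields {(t, 1, 2, 2, 33), (t, 24, 2, 2, 33), (y, 24, 17, 19, 23), (y, 24, 17, 19, 26), (y, 24, 17, 19, 40), (y, 24, 19, 4, 23), (y, 24, 19, 4, 26), (y, 24, 19, 4, 40), (y, 24, 27, 37, 23), (y, 24, 27, 37, 26), (y, 24, 27, 37, 40), (y, 24, 40, 9, 23), (y, 24, 40, 9, 26), (y, 24, 40, 9, 40), (y, 32, 17, 19, 23), (y, 32, 17, 19, 26), (y, 32, 17, 19, 40), (y, 32, 19, 4, 23), (y, 32, 19, 4, 26), (y, 32, 19, 4, 40), (y, 32, 27, 37, 23), (y, 32, 27, 37, 26), (y, 32, 27, 37, 40), (y, 32, 40, 9, 23), (y, 32, 40, 9, 26), (y, 32, 40, 9, 40)}.
Projecting to E, D (21 duplicate(s) eliminated): {(17, y), (19, y), (2, t), (27, y), (40, y)}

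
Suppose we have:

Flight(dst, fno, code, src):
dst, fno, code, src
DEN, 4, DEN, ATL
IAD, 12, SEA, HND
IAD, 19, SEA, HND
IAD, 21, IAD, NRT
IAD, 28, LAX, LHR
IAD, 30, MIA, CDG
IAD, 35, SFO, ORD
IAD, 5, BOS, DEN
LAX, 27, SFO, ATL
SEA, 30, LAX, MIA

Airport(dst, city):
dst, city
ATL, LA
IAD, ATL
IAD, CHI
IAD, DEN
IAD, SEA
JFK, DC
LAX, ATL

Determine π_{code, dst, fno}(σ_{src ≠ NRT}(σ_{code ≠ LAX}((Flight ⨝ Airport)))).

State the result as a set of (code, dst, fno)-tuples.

{(BOS, IAD, 5), (MIA, IAD, 30), (SEA, IAD, 12), (SEA, IAD, 19), (SFO, IAD, 35), (SFO, LAX, 27)}

Natural join on dst: {(IAD, 12, SEA, HND, ATL), (IAD, 12, SEA, HND, CHI), (IAD, 12, SEA, HND, DEN), (IAD, 12, SEA, HND, SEA), (IAD, 19, SEA, HND, ATL), (IAD, 19, SEA, HND, CHI), (IAD, 19, SEA, HND, DEN), (IAD, 19, SEA, HND, SEA), (IAD, 21, IAD, NRT, ATL), (IAD, 21, IAD, NRT, CHI), (IAD, 21, IAD, NRT, DEN), (IAD, 21, IAD, NRT, SEA), (IAD, 28, LAX, LHR, ATL), (IAD, 28, LAX, LHR, CHI), (IAD, 28, LAX, LHR, DEN), (IAD, 28, LAX, LHR, SEA), (IAD, 30, MIA, CDG, ATL), (IAD, 30, MIA, CDG, CHI), (IAD, 30, MIA, CDG, DEN), (IAD, 30, MIA, CDG, SEA), (IAD, 35, SFO, ORD, ATL), (IAD, 35, SFO, ORD, CHI), (IAD, 35, SFO, ORD, DEN), (IAD, 35, SFO, ORD, SEA), (IAD, 5, BOS, DEN, ATL), (IAD, 5, BOS, DEN, CHI), (IAD, 5, BOS, DEN, DEN), (IAD, 5, BOS, DEN, SEA), (LAX, 27, SFO, ATL, ATL)}
Selection code ≠ LAX: {(IAD, 12, SEA, HND, ATL), (IAD, 12, SEA, HND, CHI), (IAD, 12, SEA, HND, DEN), (IAD, 12, SEA, HND, SEA), (IAD, 19, SEA, HND, ATL), (IAD, 19, SEA, HND, CHI), (IAD, 19, SEA, HND, DEN), (IAD, 19, SEA, HND, SEA), (IAD, 21, IAD, NRT, ATL), (IAD, 21, IAD, NRT, CHI), (IAD, 21, IAD, NRT, DEN), (IAD, 21, IAD, NRT, SEA), (IAD, 30, MIA, CDG, ATL), (IAD, 30, MIA, CDG, CHI), (IAD, 30, MIA, CDG, DEN), (IAD, 30, MIA, CDG, SEA), (IAD, 35, SFO, ORD, ATL), (IAD, 35, SFO, ORD, CHI), (IAD, 35, SFO, ORD, DEN), (IAD, 35, SFO, ORD, SEA), (IAD, 5, BOS, DEN, ATL), (IAD, 5, BOS, DEN, CHI), (IAD, 5, BOS, DEN, DEN), (IAD, 5, BOS, DEN, SEA), (LAX, 27, SFO, ATL, ATL)}
Selection src ≠ NRT: {(IAD, 12, SEA, HND, ATL), (IAD, 12, SEA, HND, CHI), (IAD, 12, SEA, HND, DEN), (IAD, 12, SEA, HND, SEA), (IAD, 19, SEA, HND, ATL), (IAD, 19, SEA, HND, CHI), (IAD, 19, SEA, HND, DEN), (IAD, 19, SEA, HND, SEA), (IAD, 30, MIA, CDG, ATL), (IAD, 30, MIA, CDG, CHI), (IAD, 30, MIA, CDG, DEN), (IAD, 30, MIA, CDG, SEA), (IAD, 35, SFO, ORD, ATL), (IAD, 35, SFO, ORD, CHI), (IAD, 35, SFO, ORD, DEN), (IAD, 35, SFO, ORD, SEA), (IAD, 5, BOS, DEN, ATL), (IAD, 5, BOS, DEN, CHI), (IAD, 5, BOS, DEN, DEN), (IAD, 5, BOS, DEN, SEA), (LAX, 27, SFO, ATL, ATL)}
Keep only column(s) code, dst, fno (15 duplicate(s) eliminated): {(BOS, IAD, 5), (MIA, IAD, 30), (SEA, IAD, 12), (SEA, IAD, 19), (SFO, IAD, 35), (SFO, LAX, 27)}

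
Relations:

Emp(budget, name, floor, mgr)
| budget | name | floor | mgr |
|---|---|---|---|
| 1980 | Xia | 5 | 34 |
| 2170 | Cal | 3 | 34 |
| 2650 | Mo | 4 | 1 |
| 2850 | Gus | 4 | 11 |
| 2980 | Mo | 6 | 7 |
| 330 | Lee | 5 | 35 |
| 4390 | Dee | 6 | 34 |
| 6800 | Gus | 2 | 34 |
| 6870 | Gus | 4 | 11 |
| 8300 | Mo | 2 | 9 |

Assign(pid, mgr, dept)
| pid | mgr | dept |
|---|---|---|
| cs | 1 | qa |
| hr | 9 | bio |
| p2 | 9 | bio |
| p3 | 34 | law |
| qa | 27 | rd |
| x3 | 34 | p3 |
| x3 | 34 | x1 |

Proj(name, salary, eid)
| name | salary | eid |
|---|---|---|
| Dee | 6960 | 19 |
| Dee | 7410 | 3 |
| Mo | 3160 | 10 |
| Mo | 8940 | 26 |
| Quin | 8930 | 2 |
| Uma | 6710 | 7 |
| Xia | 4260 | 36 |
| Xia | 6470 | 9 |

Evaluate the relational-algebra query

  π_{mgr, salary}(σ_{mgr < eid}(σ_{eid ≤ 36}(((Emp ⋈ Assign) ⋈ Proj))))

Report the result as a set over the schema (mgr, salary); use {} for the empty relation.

{(1, 3160), (1, 8940), (34, 4260), (9, 3160), (9, 8940)}

Natural join on mgr: {(1980, Xia, 5, 34, p3, law), (1980, Xia, 5, 34, x3, p3), (1980, Xia, 5, 34, x3, x1), (2170, Cal, 3, 34, p3, law), (2170, Cal, 3, 34, x3, p3), (2170, Cal, 3, 34, x3, x1), (2650, Mo, 4, 1, cs, qa), (4390, Dee, 6, 34, p3, law), (4390, Dee, 6, 34, x3, p3), (4390, Dee, 6, 34, x3, x1), (6800, Gus, 2, 34, p3, law), (6800, Gus, 2, 34, x3, p3), (6800, Gus, 2, 34, x3, x1), (8300, Mo, 2, 9, hr, bio), (8300, Mo, 2, 9, p2, bio)}
Natural join on name: {(1980, Xia, 5, 34, p3, law, 4260, 36), (1980, Xia, 5, 34, p3, law, 6470, 9), (1980, Xia, 5, 34, x3, p3, 4260, 36), (1980, Xia, 5, 34, x3, p3, 6470, 9), (1980, Xia, 5, 34, x3, x1, 4260, 36), (1980, Xia, 5, 34, x3, x1, 6470, 9), (2650, Mo, 4, 1, cs, qa, 3160, 10), (2650, Mo, 4, 1, cs, qa, 8940, 26), (4390, Dee, 6, 34, p3, law, 6960, 19), (4390, Dee, 6, 34, p3, law, 7410, 3), (4390, Dee, 6, 34, x3, p3, 6960, 19), (4390, Dee, 6, 34, x3, p3, 7410, 3), (4390, Dee, 6, 34, x3, x1, 6960, 19), (4390, Dee, 6, 34, x3, x1, 7410, 3), (8300, Mo, 2, 9, hr, bio, 3160, 10), (8300, Mo, 2, 9, hr, bio, 8940, 26), (8300, Mo, 2, 9, p2, bio, 3160, 10), (8300, Mo, 2, 9, p2, bio, 8940, 26)}
Filtering on eid ≤ 36 leaves {(1980, Xia, 5, 34, p3, law, 4260, 36), (1980, Xia, 5, 34, p3, law, 6470, 9), (1980, Xia, 5, 34, x3, p3, 4260, 36), (1980, Xia, 5, 34, x3, p3, 6470, 9), (1980, Xia, 5, 34, x3, x1, 4260, 36), (1980, Xia, 5, 34, x3, x1, 6470, 9), (2650, Mo, 4, 1, cs, qa, 3160, 10), (2650, Mo, 4, 1, cs, qa, 8940, 26), (4390, Dee, 6, 34, p3, law, 6960, 19), (4390, Dee, 6, 34, p3, law, 7410, 3), (4390, Dee, 6, 34, x3, p3, 6960, 19), (4390, Dee, 6, 34, x3, p3, 7410, 3), (4390, Dee, 6, 34, x3, x1, 6960, 19), (4390, Dee, 6, 34, x3, x1, 7410, 3), (8300, Mo, 2, 9, hr, bio, 3160, 10), (8300, Mo, 2, 9, hr, bio, 8940, 26), (8300, Mo, 2, 9, p2, bio, 3160, 10), (8300, Mo, 2, 9, p2, bio, 8940, 26)}.
Filtering on mgr < eid leaves {(1980, Xia, 5, 34, p3, law, 4260, 36), (1980, Xia, 5, 34, x3, p3, 4260, 36), (1980, Xia, 5, 34, x3, x1, 4260, 36), (2650, Mo, 4, 1, cs, qa, 3160, 10), (2650, Mo, 4, 1, cs, qa, 8940, 26), (8300, Mo, 2, 9, hr, bio, 3160, 10), (8300, Mo, 2, 9, hr, bio, 8940, 26), (8300, Mo, 2, 9, p2, bio, 3160, 10), (8300, Mo, 2, 9, p2, bio, 8940, 26)}.
π[mgr, salary]: project onto (mgr, salary) (4 duplicate(s) eliminated) → {(1, 3160), (1, 8940), (34, 4260), (9, 3160), (9, 8940)}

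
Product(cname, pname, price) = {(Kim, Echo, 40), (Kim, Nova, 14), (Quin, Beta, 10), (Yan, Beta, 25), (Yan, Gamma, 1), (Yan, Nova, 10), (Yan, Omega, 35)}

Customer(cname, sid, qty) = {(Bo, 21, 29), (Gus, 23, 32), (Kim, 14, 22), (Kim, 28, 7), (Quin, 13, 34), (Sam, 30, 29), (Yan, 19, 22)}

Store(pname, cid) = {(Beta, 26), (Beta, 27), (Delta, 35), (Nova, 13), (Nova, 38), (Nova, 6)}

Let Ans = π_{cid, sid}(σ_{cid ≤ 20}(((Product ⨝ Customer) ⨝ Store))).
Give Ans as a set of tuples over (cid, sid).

{(13, 14), (13, 19), (13, 28), (6, 14), (6, 19), (6, 28)}

Product ⋈ Customer (natural join on cname): {(Kim, Echo, 40, 14, 22), (Kim, Echo, 40, 28, 7), (Kim, Nova, 14, 14, 22), (Kim, Nova, 14, 28, 7), (Quin, Beta, 10, 13, 34), (Yan, Beta, 25, 19, 22), (Yan, Gamma, 1, 19, 22), (Yan, Nova, 10, 19, 22), (Yan, Omega, 35, 19, 22)}
(Product ⨝ Customer) ⋈ Store (natural join on pname): {(Kim, Nova, 14, 14, 22, 13), (Kim, Nova, 14, 14, 22, 38), (Kim, Nova, 14, 14, 22, 6), (Kim, Nova, 14, 28, 7, 13), (Kim, Nova, 14, 28, 7, 38), (Kim, Nova, 14, 28, 7, 6), (Quin, Beta, 10, 13, 34, 26), (Quin, Beta, 10, 13, 34, 27), (Yan, Beta, 25, 19, 22, 26), (Yan, Beta, 25, 19, 22, 27), (Yan, Nova, 10, 19, 22, 13), (Yan, Nova, 10, 19, 22, 38), (Yan, Nova, 10, 19, 22, 6)}
Apply σ_{cid ≤ 20}; surviving tuples: {(Kim, Nova, 14, 14, 22, 13), (Kim, Nova, 14, 14, 22, 6), (Kim, Nova, 14, 28, 7, 13), (Kim, Nova, 14, 28, 7, 6), (Yan, Nova, 10, 19, 22, 13), (Yan, Nova, 10, 19, 22, 6)}
π[cid, sid]: project onto (cid, sid) → {(13, 14), (13, 19), (13, 28), (6, 14), (6, 19), (6, 28)}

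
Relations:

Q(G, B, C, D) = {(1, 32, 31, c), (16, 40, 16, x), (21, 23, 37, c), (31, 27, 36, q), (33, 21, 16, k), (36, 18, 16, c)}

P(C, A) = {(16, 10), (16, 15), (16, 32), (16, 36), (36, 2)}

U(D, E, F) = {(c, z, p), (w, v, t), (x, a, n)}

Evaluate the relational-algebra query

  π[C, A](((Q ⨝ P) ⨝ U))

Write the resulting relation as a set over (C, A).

Natural join on C: {(16, 40, 16, x, 10), (16, 40, 16, x, 15), (16, 40, 16, x, 32), (16, 40, 16, x, 36), (31, 27, 36, q, 2), (33, 21, 16, k, 10), (33, 21, 16, k, 15), (33, 21, 16, k, 32), (33, 21, 16, k, 36), (36, 18, 16, c, 10), (36, 18, 16, c, 15), (36, 18, 16, c, 32), (36, 18, 16, c, 36)}
Natural join on D: {(16, 40, 16, x, 10, a, n), (16, 40, 16, x, 15, a, n), (16, 40, 16, x, 32, a, n), (16, 40, 16, x, 36, a, n), (36, 18, 16, c, 10, z, p), (36, 18, 16, c, 15, z, p), (36, 18, 16, c, 32, z, p), (36, 18, 16, c, 36, z, p)}
Keep only column(s) C, A (4 duplicate(s) eliminated): {(16, 10), (16, 15), (16, 32), (16, 36)}

{(16, 10), (16, 15), (16, 32), (16, 36)}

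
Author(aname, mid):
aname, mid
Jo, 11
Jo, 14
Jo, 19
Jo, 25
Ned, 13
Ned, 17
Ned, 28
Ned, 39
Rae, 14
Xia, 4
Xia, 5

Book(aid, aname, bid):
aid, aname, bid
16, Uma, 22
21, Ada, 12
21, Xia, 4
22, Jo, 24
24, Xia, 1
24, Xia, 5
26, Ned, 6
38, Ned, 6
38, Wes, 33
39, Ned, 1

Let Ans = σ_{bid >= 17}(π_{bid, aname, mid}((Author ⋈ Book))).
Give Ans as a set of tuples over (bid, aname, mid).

{(24, Jo, 11), (24, Jo, 14), (24, Jo, 19), (24, Jo, 25)}

Author ⋈ Book (natural join on aname): {(Jo, 11, 22, 24), (Jo, 14, 22, 24), (Jo, 19, 22, 24), (Jo, 25, 22, 24), (Ned, 13, 26, 6), (Ned, 13, 38, 6), (Ned, 13, 39, 1), (Ned, 17, 26, 6), (Ned, 17, 38, 6), (Ned, 17, 39, 1), (Ned, 28, 26, 6), (Ned, 28, 38, 6), (Ned, 28, 39, 1), (Ned, 39, 26, 6), (Ned, 39, 38, 6), (Ned, 39, 39, 1), (Xia, 4, 21, 4), (Xia, 4, 24, 1), (Xia, 4, 24, 5), (Xia, 5, 21, 4), (Xia, 5, 24, 1), (Xia, 5, 24, 5)}
Keep only column(s) bid, aname, mid (4 duplicate(s) eliminated): {(1, Ned, 13), (1, Ned, 17), (1, Ned, 28), (1, Ned, 39), (1, Xia, 4), (1, Xia, 5), (24, Jo, 11), (24, Jo, 14), (24, Jo, 19), (24, Jo, 25), (4, Xia, 4), (4, Xia, 5), (5, Xia, 4), (5, Xia, 5), (6, Ned, 13), (6, Ned, 17), (6, Ned, 28), (6, Ned, 39)}
Apply σ_{bid >= 17}; surviving tuples: {(24, Jo, 11), (24, Jo, 14), (24, Jo, 19), (24, Jo, 25)}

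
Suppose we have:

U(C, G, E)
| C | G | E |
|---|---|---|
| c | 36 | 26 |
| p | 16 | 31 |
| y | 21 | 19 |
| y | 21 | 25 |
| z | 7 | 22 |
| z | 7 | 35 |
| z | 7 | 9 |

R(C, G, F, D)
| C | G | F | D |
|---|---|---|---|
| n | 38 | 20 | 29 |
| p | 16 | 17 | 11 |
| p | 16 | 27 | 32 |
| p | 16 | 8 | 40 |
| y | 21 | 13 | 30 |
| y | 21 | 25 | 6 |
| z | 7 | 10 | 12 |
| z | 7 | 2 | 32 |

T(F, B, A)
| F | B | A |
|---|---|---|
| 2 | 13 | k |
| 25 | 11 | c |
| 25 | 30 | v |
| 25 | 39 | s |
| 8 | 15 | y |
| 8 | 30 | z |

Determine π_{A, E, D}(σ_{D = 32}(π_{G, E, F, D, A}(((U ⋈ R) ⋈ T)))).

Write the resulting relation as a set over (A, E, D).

U ⋈ R (natural join on C, G): {(p, 16, 31, 17, 11), (p, 16, 31, 27, 32), (p, 16, 31, 8, 40), (y, 21, 19, 13, 30), (y, 21, 19, 25, 6), (y, 21, 25, 13, 30), (y, 21, 25, 25, 6), (z, 7, 22, 10, 12), (z, 7, 22, 2, 32), (z, 7, 35, 10, 12), (z, 7, 35, 2, 32), (z, 7, 9, 10, 12), (z, 7, 9, 2, 32)}
(U ⋈ R) ⋈ T (natural join on F): {(p, 16, 31, 8, 40, 15, y), (p, 16, 31, 8, 40, 30, z), (y, 21, 19, 25, 6, 11, c), (y, 21, 19, 25, 6, 30, v), (y, 21, 19, 25, 6, 39, s), (y, 21, 25, 25, 6, 11, c), (y, 21, 25, 25, 6, 30, v), (y, 21, 25, 25, 6, 39, s), (z, 7, 22, 2, 32, 13, k), (z, 7, 35, 2, 32, 13, k), (z, 7, 9, 2, 32, 13, k)}
π[G, E, F, D, A]: project onto (G, E, F, D, A) → {(16, 31, 8, 40, y), (16, 31, 8, 40, z), (21, 19, 25, 6, c), (21, 19, 25, 6, s), (21, 19, 25, 6, v), (21, 25, 25, 6, c), (21, 25, 25, 6, s), (21, 25, 25, 6, v), (7, 22, 2, 32, k), (7, 35, 2, 32, k), (7, 9, 2, 32, k)}
Selection D = 32: {(7, 22, 2, 32, k), (7, 35, 2, 32, k), (7, 9, 2, 32, k)}
π[A, E, D]: project onto (A, E, D) → {(k, 22, 32), (k, 35, 32), (k, 9, 32)}

{(k, 22, 32), (k, 35, 32), (k, 9, 32)}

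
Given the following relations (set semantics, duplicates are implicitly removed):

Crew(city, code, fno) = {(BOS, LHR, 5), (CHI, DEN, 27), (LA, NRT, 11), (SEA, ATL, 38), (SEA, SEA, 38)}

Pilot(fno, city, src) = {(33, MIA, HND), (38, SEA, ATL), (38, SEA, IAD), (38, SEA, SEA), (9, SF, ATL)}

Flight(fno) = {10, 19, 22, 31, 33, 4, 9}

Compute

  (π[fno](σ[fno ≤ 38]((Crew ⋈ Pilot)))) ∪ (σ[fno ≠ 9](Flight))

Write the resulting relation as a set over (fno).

{10, 19, 22, 31, 33, 38, 4}

Joining Crew and Pilot on city, fno yields {(SEA, ATL, 38, ATL), (SEA, ATL, 38, IAD), (SEA, ATL, 38, SEA), (SEA, SEA, 38, ATL), (SEA, SEA, 38, IAD), (SEA, SEA, 38, SEA)}.
Apply σ_{fno ≤ 38}; surviving tuples: {(SEA, ATL, 38, ATL), (SEA, ATL, 38, IAD), (SEA, ATL, 38, SEA), (SEA, SEA, 38, ATL), (SEA, SEA, 38, IAD), (SEA, SEA, 38, SEA)}
Keep only column(s) fno (5 duplicate(s) eliminated): {38}
Apply σ_{fno ≠ 9}; surviving tuples: {10, 19, 22, 31, 33, 4}
Set union of the two operands is {10, 19, 22, 31, 33, 38, 4}.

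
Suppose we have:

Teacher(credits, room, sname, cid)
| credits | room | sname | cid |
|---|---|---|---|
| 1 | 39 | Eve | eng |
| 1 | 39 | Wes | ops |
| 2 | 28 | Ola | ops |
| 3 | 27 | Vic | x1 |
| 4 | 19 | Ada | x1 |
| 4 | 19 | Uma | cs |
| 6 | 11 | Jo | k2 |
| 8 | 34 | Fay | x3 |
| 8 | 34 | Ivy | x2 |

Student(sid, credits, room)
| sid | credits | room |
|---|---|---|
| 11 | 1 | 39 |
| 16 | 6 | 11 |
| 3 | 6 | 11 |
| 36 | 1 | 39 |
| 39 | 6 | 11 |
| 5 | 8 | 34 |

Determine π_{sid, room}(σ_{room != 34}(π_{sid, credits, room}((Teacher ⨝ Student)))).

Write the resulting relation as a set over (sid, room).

{(11, 39), (16, 11), (3, 11), (36, 39), (39, 11)}

Natural join on credits, room: {(1, 39, Eve, eng, 11), (1, 39, Eve, eng, 36), (1, 39, Wes, ops, 11), (1, 39, Wes, ops, 36), (6, 11, Jo, k2, 16), (6, 11, Jo, k2, 3), (6, 11, Jo, k2, 39), (8, 34, Fay, x3, 5), (8, 34, Ivy, x2, 5)}
Keep only column(s) sid, credits, room (3 duplicate(s) eliminated): {(11, 1, 39), (16, 6, 11), (3, 6, 11), (36, 1, 39), (39, 6, 11), (5, 8, 34)}
Selection room != 34: {(11, 1, 39), (16, 6, 11), (3, 6, 11), (36, 1, 39), (39, 6, 11)}
Keep only column(s) sid, room: {(11, 39), (16, 11), (3, 11), (36, 39), (39, 11)}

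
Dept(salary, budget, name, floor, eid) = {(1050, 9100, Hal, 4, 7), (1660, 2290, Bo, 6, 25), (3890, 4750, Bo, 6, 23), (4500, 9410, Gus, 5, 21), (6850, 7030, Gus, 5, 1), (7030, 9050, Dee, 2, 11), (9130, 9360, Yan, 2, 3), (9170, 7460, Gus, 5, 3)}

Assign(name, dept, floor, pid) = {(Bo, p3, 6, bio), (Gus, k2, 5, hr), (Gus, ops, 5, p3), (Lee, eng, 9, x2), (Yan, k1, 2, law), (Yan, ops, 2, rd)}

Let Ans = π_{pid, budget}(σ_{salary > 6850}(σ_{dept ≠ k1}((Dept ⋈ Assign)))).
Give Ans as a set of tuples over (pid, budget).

{(hr, 7460), (p3, 7460), (rd, 9360)}

Natural join on name, floor: {(1660, 2290, Bo, 6, 25, p3, bio), (3890, 4750, Bo, 6, 23, p3, bio), (4500, 9410, Gus, 5, 21, k2, hr), (4500, 9410, Gus, 5, 21, ops, p3), (6850, 7030, Gus, 5, 1, k2, hr), (6850, 7030, Gus, 5, 1, ops, p3), (9130, 9360, Yan, 2, 3, k1, law), (9130, 9360, Yan, 2, 3, ops, rd), (9170, 7460, Gus, 5, 3, k2, hr), (9170, 7460, Gus, 5, 3, ops, p3)}
Apply σ_{dept ≠ k1}; surviving tuples: {(1660, 2290, Bo, 6, 25, p3, bio), (3890, 4750, Bo, 6, 23, p3, bio), (4500, 9410, Gus, 5, 21, k2, hr), (4500, 9410, Gus, 5, 21, ops, p3), (6850, 7030, Gus, 5, 1, k2, hr), (6850, 7030, Gus, 5, 1, ops, p3), (9130, 9360, Yan, 2, 3, ops, rd), (9170, 7460, Gus, 5, 3, k2, hr), (9170, 7460, Gus, 5, 3, ops, p3)}
Apply σ_{salary > 6850}; surviving tuples: {(9130, 9360, Yan, 2, 3, ops, rd), (9170, 7460, Gus, 5, 3, k2, hr), (9170, 7460, Gus, 5, 3, ops, p3)}
π_{pid, budget} gives {(hr, 7460), (p3, 7460), (rd, 9360)}.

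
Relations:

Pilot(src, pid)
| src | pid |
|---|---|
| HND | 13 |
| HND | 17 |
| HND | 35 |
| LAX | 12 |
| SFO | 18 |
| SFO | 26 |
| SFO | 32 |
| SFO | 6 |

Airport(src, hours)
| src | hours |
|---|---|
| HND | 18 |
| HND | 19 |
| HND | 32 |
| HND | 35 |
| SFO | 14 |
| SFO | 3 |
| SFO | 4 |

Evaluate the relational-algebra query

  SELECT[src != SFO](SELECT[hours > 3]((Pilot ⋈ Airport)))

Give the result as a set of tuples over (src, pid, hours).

{(HND, 13, 18), (HND, 13, 19), (HND, 13, 32), (HND, 13, 35), (HND, 17, 18), (HND, 17, 19), (HND, 17, 32), (HND, 17, 35), (HND, 35, 18), (HND, 35, 19), (HND, 35, 32), (HND, 35, 35)}

Pilot ⋈ Airport (natural join on src): {(HND, 13, 18), (HND, 13, 19), (HND, 13, 32), (HND, 13, 35), (HND, 17, 18), (HND, 17, 19), (HND, 17, 32), (HND, 17, 35), (HND, 35, 18), (HND, 35, 19), (HND, 35, 32), (HND, 35, 35), (SFO, 18, 14), (SFO, 18, 3), (SFO, 18, 4), (SFO, 26, 14), (SFO, 26, 3), (SFO, 26, 4), (SFO, 32, 14), (SFO, 32, 3), (SFO, 32, 4), (SFO, 6, 14), (SFO, 6, 3), (SFO, 6, 4)}
Filtering on hours > 3 leaves {(HND, 13, 18), (HND, 13, 19), (HND, 13, 32), (HND, 13, 35), (HND, 17, 18), (HND, 17, 19), (HND, 17, 32), (HND, 17, 35), (HND, 35, 18), (HND, 35, 19), (HND, 35, 32), (HND, 35, 35), (SFO, 18, 14), (SFO, 18, 4), (SFO, 26, 14), (SFO, 26, 4), (SFO, 32, 14), (SFO, 32, 4), (SFO, 6, 14), (SFO, 6, 4)}.
Filtering on src != SFO leaves {(HND, 13, 18), (HND, 13, 19), (HND, 13, 32), (HND, 13, 35), (HND, 17, 18), (HND, 17, 19), (HND, 17, 32), (HND, 17, 35), (HND, 35, 18), (HND, 35, 19), (HND, 35, 32), (HND, 35, 35)}.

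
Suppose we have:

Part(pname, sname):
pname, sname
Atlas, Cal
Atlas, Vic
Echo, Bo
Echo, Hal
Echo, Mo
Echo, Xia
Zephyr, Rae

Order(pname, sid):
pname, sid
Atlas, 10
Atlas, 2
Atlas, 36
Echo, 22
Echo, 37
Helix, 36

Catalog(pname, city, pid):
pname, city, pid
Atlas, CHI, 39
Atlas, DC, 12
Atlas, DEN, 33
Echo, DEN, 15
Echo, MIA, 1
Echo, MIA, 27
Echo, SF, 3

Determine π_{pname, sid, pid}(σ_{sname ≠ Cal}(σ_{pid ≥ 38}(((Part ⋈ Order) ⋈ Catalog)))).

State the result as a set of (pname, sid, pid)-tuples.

Joining Part and Order on pname yields {(Atlas, Cal, 10), (Atlas, Cal, 2), (Atlas, Cal, 36), (Atlas, Vic, 10), (Atlas, Vic, 2), (Atlas, Vic, 36), (Echo, Bo, 22), (Echo, Bo, 37), (Echo, Hal, 22), (Echo, Hal, 37), (Echo, Mo, 22), (Echo, Mo, 37), (Echo, Xia, 22), (Echo, Xia, 37)}.
Joining (Part ⋈ Order) and Catalog on pname yields {(Atlas, Cal, 10, CHI, 39), (Atlas, Cal, 10, DC, 12), (Atlas, Cal, 10, DEN, 33), (Atlas, Cal, 2, CHI, 39), (Atlas, Cal, 2, DC, 12), (Atlas, Cal, 2, DEN, 33), (Atlas, Cal, 36, CHI, 39), (Atlas, Cal, 36, DC, 12), (Atlas, Cal, 36, DEN, 33), (Atlas, Vic, 10, CHI, 39), (Atlas, Vic, 10, DC, 12), (Atlas, Vic, 10, DEN, 33), (Atlas, Vic, 2, CHI, 39), (Atlas, Vic, 2, DC, 12), (Atlas, Vic, 2, DEN, 33), (Atlas, Vic, 36, CHI, 39), (Atlas, Vic, 36, DC, 12), (Atlas, Vic, 36, DEN, 33), (Echo, Bo, 22, DEN, 15), (Echo, Bo, 22, MIA, 1), (Echo, Bo, 22, MIA, 27), (Echo, Bo, 22, SF, 3), (Echo, Bo, 37, DEN, 15), (Echo, Bo, 37, MIA, 1), (Echo, Bo, 37, MIA, 27), (Echo, Bo, 37, SF, 3), (Echo, Hal, 22, DEN, 15), (Echo, Hal, 22, MIA, 1), (Echo, Hal, 22, MIA, 27), (Echo, Hal, 22, SF, 3), (Echo, Hal, 37, DEN, 15), (Echo, Hal, 37, MIA, 1), (Echo, Hal, 37, MIA, 27), (Echo, Hal, 37, SF, 3), (Echo, Mo, 22, DEN, 15), (Echo, Mo, 22, MIA, 1), (Echo, Mo, 22, MIA, 27), (Echo, Mo, 22, SF, 3), (Echo, Mo, 37, DEN, 15), (Echo, Mo, 37, MIA, 1), (Echo, Mo, 37, MIA, 27), (Echo, Mo, 37, SF, 3), (Echo, Xia, 22, DEN, 15), (Echo, Xia, 22, MIA, 1), (Echo, Xia, 22, MIA, 27), (Echo, Xia, 22, SF, 3), (Echo, Xia, 37, DEN, 15), (Echo, Xia, 37, MIA, 1), (Echo, Xia, 37, MIA, 27), (Echo, Xia, 37, SF, 3)}.
Filtering on pid ≥ 38 leaves {(Atlas, Cal, 10, CHI, 39), (Atlas, Cal, 2, CHI, 39), (Atlas, Cal, 36, CHI, 39), (Atlas, Vic, 10, CHI, 39), (Atlas, Vic, 2, CHI, 39), (Atlas, Vic, 36, CHI, 39)}.
Filtering on sname ≠ Cal leaves {(Atlas, Vic, 10, CHI, 39), (Atlas, Vic, 2, CHI, 39), (Atlas, Vic, 36, CHI, 39)}.
π_{pname, sid, pid} gives {(Atlas, 10, 39), (Atlas, 2, 39), (Atlas, 36, 39)}.

{(Atlas, 10, 39), (Atlas, 2, 39), (Atlas, 36, 39)}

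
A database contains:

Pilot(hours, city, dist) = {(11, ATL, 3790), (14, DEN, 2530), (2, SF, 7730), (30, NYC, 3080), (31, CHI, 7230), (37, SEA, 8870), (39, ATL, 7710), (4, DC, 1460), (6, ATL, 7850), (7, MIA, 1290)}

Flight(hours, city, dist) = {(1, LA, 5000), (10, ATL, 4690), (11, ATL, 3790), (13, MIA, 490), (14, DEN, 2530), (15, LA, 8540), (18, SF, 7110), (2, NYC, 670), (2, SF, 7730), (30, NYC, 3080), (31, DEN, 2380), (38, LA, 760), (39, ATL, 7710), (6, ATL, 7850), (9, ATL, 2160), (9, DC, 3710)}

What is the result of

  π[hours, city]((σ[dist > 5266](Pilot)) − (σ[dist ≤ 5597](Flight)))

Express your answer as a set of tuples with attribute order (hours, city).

{(2, SF), (31, CHI), (37, SEA), (39, ATL), (6, ATL)}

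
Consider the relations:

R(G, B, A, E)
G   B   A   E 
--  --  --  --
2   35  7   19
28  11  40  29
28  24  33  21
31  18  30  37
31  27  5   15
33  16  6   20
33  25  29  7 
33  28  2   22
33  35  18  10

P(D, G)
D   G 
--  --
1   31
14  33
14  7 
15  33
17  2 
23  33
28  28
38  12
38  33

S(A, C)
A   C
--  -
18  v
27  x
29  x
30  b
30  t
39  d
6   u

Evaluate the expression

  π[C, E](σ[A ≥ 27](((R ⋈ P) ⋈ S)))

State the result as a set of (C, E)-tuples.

R ⋈ P (natural join on G): {(2, 35, 7, 19, 17), (28, 11, 40, 29, 28), (28, 24, 33, 21, 28), (31, 18, 30, 37, 1), (31, 27, 5, 15, 1), (33, 16, 6, 20, 14), (33, 16, 6, 20, 15), (33, 16, 6, 20, 23), (33, 16, 6, 20, 38), (33, 25, 29, 7, 14), (33, 25, 29, 7, 15), (33, 25, 29, 7, 23), (33, 25, 29, 7, 38), (33, 28, 2, 22, 14), (33, 28, 2, 22, 15), (33, 28, 2, 22, 23), (33, 28, 2, 22, 38), (33, 35, 18, 10, 14), (33, 35, 18, 10, 15), (33, 35, 18, 10, 23), (33, 35, 18, 10, 38)}
(R ⋈ P) ⋈ S (natural join on A): {(31, 18, 30, 37, 1, b), (31, 18, 30, 37, 1, t), (33, 16, 6, 20, 14, u), (33, 16, 6, 20, 15, u), (33, 16, 6, 20, 23, u), (33, 16, 6, 20, 38, u), (33, 25, 29, 7, 14, x), (33, 25, 29, 7, 15, x), (33, 25, 29, 7, 23, x), (33, 25, 29, 7, 38, x), (33, 35, 18, 10, 14, v), (33, 35, 18, 10, 15, v), (33, 35, 18, 10, 23, v), (33, 35, 18, 10, 38, v)}
Selection A ≥ 27: {(31, 18, 30, 37, 1, b), (31, 18, 30, 37, 1, t), (33, 25, 29, 7, 14, x), (33, 25, 29, 7, 15, x), (33, 25, 29, 7, 23, x), (33, 25, 29, 7, 38, x)}
π_{C, E} gives {(b, 37), (t, 37), (x, 7)} (3 duplicate(s) eliminated).

{(b, 37), (t, 37), (x, 7)}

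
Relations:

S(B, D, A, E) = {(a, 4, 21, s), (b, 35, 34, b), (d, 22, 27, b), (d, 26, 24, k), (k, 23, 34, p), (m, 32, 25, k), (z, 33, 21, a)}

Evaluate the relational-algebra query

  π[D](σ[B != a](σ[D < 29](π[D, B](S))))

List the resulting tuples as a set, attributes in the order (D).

{22, 23, 26}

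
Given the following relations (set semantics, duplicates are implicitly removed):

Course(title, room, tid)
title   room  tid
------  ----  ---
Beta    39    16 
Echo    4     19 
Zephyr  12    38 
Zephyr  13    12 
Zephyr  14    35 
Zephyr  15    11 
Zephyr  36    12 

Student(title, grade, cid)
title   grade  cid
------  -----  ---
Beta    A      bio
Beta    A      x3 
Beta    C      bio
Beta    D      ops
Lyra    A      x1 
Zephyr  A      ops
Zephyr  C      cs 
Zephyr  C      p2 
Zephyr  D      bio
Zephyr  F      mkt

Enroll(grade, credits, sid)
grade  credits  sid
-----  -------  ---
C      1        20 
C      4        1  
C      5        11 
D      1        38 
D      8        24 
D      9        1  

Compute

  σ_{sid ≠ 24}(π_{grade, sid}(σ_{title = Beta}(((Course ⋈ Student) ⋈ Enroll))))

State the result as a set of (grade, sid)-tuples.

{(C, 1), (C, 11), (C, 20), (D, 1), (D, 38)}

Course ⋈ Student (natural join on title): {(Beta, 39, 16, A, bio), (Beta, 39, 16, A, x3), (Beta, 39, 16, C, bio), (Beta, 39, 16, D, ops), (Zephyr, 12, 38, A, ops), (Zephyr, 12, 38, C, cs), (Zephyr, 12, 38, C, p2), (Zephyr, 12, 38, D, bio), (Zephyr, 12, 38, F, mkt), (Zephyr, 13, 12, A, ops), (Zephyr, 13, 12, C, cs), (Zephyr, 13, 12, C, p2), (Zephyr, 13, 12, D, bio), (Zephyr, 13, 12, F, mkt), (Zephyr, 14, 35, A, ops), (Zephyr, 14, 35, C, cs), (Zephyr, 14, 35, C, p2), (Zephyr, 14, 35, D, bio), (Zephyr, 14, 35, F, mkt), (Zephyr, 15, 11, A, ops), (Zephyr, 15, 11, C, cs), (Zephyr, 15, 11, C, p2), (Zephyr, 15, 11, D, bio), (Zephyr, 15, 11, F, mkt), (Zephyr, 36, 12, A, ops), (Zephyr, 36, 12, C, cs), (Zephyr, 36, 12, C, p2), (Zephyr, 36, 12, D, bio), (Zephyr, 36, 12, F, mkt)}
(Course ⋈ Student) ⋈ Enroll (natural join on grade): {(Beta, 39, 16, C, bio, 1, 20), (Beta, 39, 16, C, bio, 4, 1), (Beta, 39, 16, C, bio, 5, 11), (Beta, 39, 16, D, ops, 1, 38), (Beta, 39, 16, D, ops, 8, 24), (Beta, 39, 16, D, ops, 9, 1), (Zephyr, 12, 38, C, cs, 1, 20), (Zephyr, 12, 38, C, cs, 4, 1), (Zephyr, 12, 38, C, cs, 5, 11), (Zephyr, 12, 38, C, p2, 1, 20), (Zephyr, 12, 38, C, p2, 4, 1), (Zephyr, 12, 38, C, p2, 5, 11), (Zephyr, 12, 38, D, bio, 1, 38), (Zephyr, 12, 38, D, bio, 8, 24), (Zephyr, 12, 38, D, bio, 9, 1), (Zephyr, 13, 12, C, cs, 1, 20), (Zephyr, 13, 12, C, cs, 4, 1), (Zephyr, 13, 12, C, cs, 5, 11), (Zephyr, 13, 12, C, p2, 1, 20), (Zephyr, 13, 12, C, p2, 4, 1), (Zephyr, 13, 12, C, p2, 5, 11), (Zephyr, 13, 12, D, bio, 1, 38), (Zephyr, 13, 12, D, bio, 8, 24), (Zephyr, 13, 12, D, bio, 9, 1), (Zephyr, 14, 35, C, cs, 1, 20), (Zephyr, 14, 35, C, cs, 4, 1), (Zephyr, 14, 35, C, cs, 5, 11), (Zephyr, 14, 35, C, p2, 1, 20), (Zephyr, 14, 35, C, p2, 4, 1), (Zephyr, 14, 35, C, p2, 5, 11), (Zephyr, 14, 35, D, bio, 1, 38), (Zephyr, 14, 35, D, bio, 8, 24), (Zephyr, 14, 35, D, bio, 9, 1), (Zephyr, 15, 11, C, cs, 1, 20), (Zephyr, 15, 11, C, cs, 4, 1), (Zephyr, 15, 11, C, cs, 5, 11), (Zephyr, 15, 11, C, p2, 1, 20), (Zephyr, 15, 11, C, p2, 4, 1), (Zephyr, 15, 11, C, p2, 5, 11), (Zephyr, 15, 11, D, bio, 1, 38), (Zephyr, 15, 11, D, bio, 8, 24), (Zephyr, 15, 11, D, bio, 9, 1), (Zephyr, 36, 12, C, cs, 1, 20), (Zephyr, 36, 12, C, cs, 4, 1), (Zephyr, 36, 12, C, cs, 5, 11), (Zephyr, 36, 12, C, p2, 1, 20), (Zephyr, 36, 12, C, p2, 4, 1), (Zephyr, 36, 12, C, p2, 5, 11), (Zephyr, 36, 12, D, bio, 1, 38), (Zephyr, 36, 12, D, bio, 8, 24), (Zephyr, 36, 12, D, bio, 9, 1)}
Selection title = Beta: {(Beta, 39, 16, C, bio, 1, 20), (Beta, 39, 16, C, bio, 4, 1), (Beta, 39, 16, C, bio, 5, 11), (Beta, 39, 16, D, ops, 1, 38), (Beta, 39, 16, D, ops, 8, 24), (Beta, 39, 16, D, ops, 9, 1)}
Keep only column(s) grade, sid: {(C, 1), (C, 11), (C, 20), (D, 1), (D, 24), (D, 38)}
Selection sid ≠ 24: {(C, 1), (C, 11), (C, 20), (D, 1), (D, 38)}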